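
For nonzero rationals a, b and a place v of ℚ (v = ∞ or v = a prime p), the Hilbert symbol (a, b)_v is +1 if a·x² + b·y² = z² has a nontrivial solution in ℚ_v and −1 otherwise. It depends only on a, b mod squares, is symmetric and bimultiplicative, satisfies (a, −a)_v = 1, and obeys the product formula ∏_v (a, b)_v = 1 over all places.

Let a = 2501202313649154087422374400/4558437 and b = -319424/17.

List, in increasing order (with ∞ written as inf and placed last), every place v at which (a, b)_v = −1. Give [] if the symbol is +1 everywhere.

(a, b) ≡ (141841614698, -84847) mod (ℚ^×)²; places V = {2, 3, 5, 7, 13, 17, 19, 23, 29, 31, 37, 41, ∞}.
(a,b)_∞: sgn(141841614698)=+, sgn(-84847)=−, so +1.
(a,b)_23: α=3, u≡2; β=1, v≡7 (mod 23); (2|23)=+1, (7|23)=-1; sign (−1)^1·+1^1·-1^3 = +1.
(a,b)_5: α=2, u≡3; β=0, v≡3 (mod 5); (3|5)=-1, (3|5)=-1; sign (−1)^0·-1^0·-1^2 = +1.
(a,b)_41: α=1, u≡5; β=0, v≡39 (mod 41); (5|41)=+1, (39|41)=+1; sign (−1)^0·+1^0·+1^1 = +1.
(a,b)_7: α=5, u≡1; β=1, v≡5 (mod 7); (1|7)=+1, (5|7)=-1; sign (−1)^1·+1^1·-1^5 = +1.
(a,b)_31: α=3, u≡16; β=1, v≡23 (mod 31); (16|31)=+1, (23|31)=-1; sign (−1)^1·+1^1·-1^3 = +1.
(a,b)_37: α=-1, u≡21; β=0, v≡2 (mod 37); (21|37)=+1, (2|37)=-1; sign (−1)^0·+1^0·-1^-1 = -1.
(a,b)_19: α=1, u≡12; β=0, v≡17 (mod 19); (12|19)=-1, (17|19)=+1; sign (−1)^0·-1^0·+1^1 = +1.
(a,b)_3: α=-6, u≡2; β=0, v≡2 (mod 3); (2|3)=-1, (2|3)=-1; sign (−1)^0·-1^0·-1^-6 = +1.
(a,b)_13: α=-2, u≡9; β=0, v≡3 (mod 13); (9|13)=+1, (3|13)=+1; sign (−1)^0·+1^0·+1^-2 = +1.
(a,b)_2: α=9, β=6; u≡5, v≡1 (mod 8); ε(u)ε(v)=0·0, αω(v)=9·0, βω(u)=6·1; sum ≡ 0  ⇒  +1.
(a,b)_29: α=1, u≡16; β=0, v≡16 (mod 29); (16|29)=+1, (16|29)=+1; sign (−1)^0·+1^0·+1^1 = +1.
(a,b)_17: α=5, u≡2; β=-1, v≡6 (mod 17); (2|17)=+1, (6|17)=-1; sign (−1)^0·+1^-1·-1^5 = -1.
Ram(141841614698, -84847) = {17, 37}; no ℚ_17-point on the conic.

[17, 37]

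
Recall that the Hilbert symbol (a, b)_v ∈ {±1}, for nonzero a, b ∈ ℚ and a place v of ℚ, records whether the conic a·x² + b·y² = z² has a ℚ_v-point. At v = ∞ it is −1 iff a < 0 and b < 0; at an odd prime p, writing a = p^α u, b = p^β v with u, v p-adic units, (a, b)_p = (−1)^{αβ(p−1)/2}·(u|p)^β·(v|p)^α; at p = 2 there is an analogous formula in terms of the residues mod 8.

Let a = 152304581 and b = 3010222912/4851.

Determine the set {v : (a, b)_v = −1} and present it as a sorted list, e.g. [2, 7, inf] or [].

[17, 31, 43, 47]

Mod squares: a ≡ 152304581, b ≡ 377927. Check v ∈ {∞, 2, 3, 7, 11, 13, 17, 31, 37, 43, 47}.
v=47: a=47^1·(≡14), b=47^1·(≡2) mod 47; (14|47)=+1, (2|47)=+1; (−1)^{1·1·23}·(+1)^1·(+1)^1 = -1.
v=43: a=43^1·(≡14), b=43^1·(≡24) mod 43; (14|43)=+1, (24|43)=+1; (−1)^{1·1·21}·(+1)^1·(+1)^1 = -1.
v=2: v_2(a)=0, v_2(b)=6; units ≡ 5, 7 (mod 8); ε·ε+αω+βω = 0·1+0·0+6·1 ≡ 0  ⇒  (a,b)_2 = +1.
v=7: a=7^0·(≡2), b=7^-2·(≡4) mod 7; (2|7)=+1, (4|7)=+1; (−1)^{0·-2·3}·(+1)^-2·(+1)^0 = +1.
v=17: a=17^1·(≡8), b=17^1·(≡12) mod 17; (8|17)=+1, (12|17)=-1; (−1)^{1·1·8}·(+1)^1·(-1)^1 = -1.
v=∞: 152304581 > 0 and 377927 > 0  ⇒  (a,b)_∞ = +1.
v=3: a=3^0·(≡2), b=3^-2·(≡2) mod 3; (2|3)=-1, (2|3)=-1; (−1)^{0·-2·1}·(-1)^-2·(-1)^0 = +1.
v=31: a=31^1·(≡16), b=31^0·(≡6) mod 31; (16|31)=+1, (6|31)=-1; (−1)^{1·0·15}·(+1)^0·(-1)^1 = -1.
v=13: a=13^1·(≡7), b=13^0·(≡4) mod 13; (7|13)=-1, (4|13)=+1; (−1)^{1·0·6}·(-1)^0·(+1)^1 = +1.
v=37: a=37^0·(≡1), b=37^2·(≡3) mod 37; (1|37)=+1, (3|37)=+1; (−1)^{0·2·18}·(+1)^2·(+1)^0 = +1.
v=11: a=11^1·(≡6), b=11^-1·(≡4) mod 11; (6|11)=-1, (4|11)=+1; (−1)^{1·-1·5}·(-1)^-1·(+1)^1 = +1.
Ram(152304581, 377927) = {17, 31, 43, 47}; no ℚ_17-point on the conic.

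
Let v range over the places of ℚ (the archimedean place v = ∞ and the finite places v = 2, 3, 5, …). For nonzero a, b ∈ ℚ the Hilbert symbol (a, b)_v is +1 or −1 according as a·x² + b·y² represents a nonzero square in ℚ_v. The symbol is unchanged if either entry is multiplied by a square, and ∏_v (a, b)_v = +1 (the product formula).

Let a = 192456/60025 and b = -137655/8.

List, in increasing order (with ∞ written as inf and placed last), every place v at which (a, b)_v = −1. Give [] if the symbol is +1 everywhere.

(a, b) ≡ (66, -30590) mod (ℚ^×)²; places V = {2, 3, 5, 7, 11, 19, 23, ∞}.
(a,b)_∞: sgn(66)=+, sgn(-30590)=−, so +1.
(a,b)_23: α=0, u≡20; β=1, v≡8 (mod 23); (20|23)=-1, (8|23)=+1; sign (−1)^0·-1^1·+1^0 = -1.
(a,b)_7: α=-4, u≡3; β=1, v≡5 (mod 7); (3|7)=-1, (5|7)=-1; sign (−1)^0·-1^1·-1^-4 = -1.
(a,b)_11: α=1, u≡8; β=0, v≡4 (mod 11); (8|11)=-1, (4|11)=+1; sign (−1)^0·-1^0·+1^1 = +1.
(a,b)_2: α=3, β=-3; u≡1, v≡1 (mod 8); ε(u)ε(v)=0·0, αω(v)=3·0, βω(u)=-3·0; sum ≡ 0  ⇒  +1.
(a,b)_3: α=7, u≡1; β=2, v≡1 (mod 3); (1|3)=+1, (1|3)=+1; sign (−1)^0·+1^2·+1^7 = +1.
(a,b)_19: α=0, u≡6; β=1, v≡4 (mod 19); (6|19)=+1, (4|19)=+1; sign (−1)^0·+1^1·+1^0 = +1.
(a,b)_5: α=-2, u≡1; β=1, v≡3 (mod 5); (1|5)=+1, (3|5)=-1; sign (−1)^0·+1^1·-1^-2 = +1.
Ram(66, -30590) = {7, 23}; no ℚ_7-point on the conic.

[7, 23]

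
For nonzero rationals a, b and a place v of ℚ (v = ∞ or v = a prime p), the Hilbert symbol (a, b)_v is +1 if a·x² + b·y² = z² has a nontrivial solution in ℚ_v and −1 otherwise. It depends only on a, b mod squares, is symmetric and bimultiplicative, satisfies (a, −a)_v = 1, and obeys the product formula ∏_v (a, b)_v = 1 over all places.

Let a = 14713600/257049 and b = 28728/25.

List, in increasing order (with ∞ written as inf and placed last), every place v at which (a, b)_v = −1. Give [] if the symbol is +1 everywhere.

[7, 19]

(a, b) ≡ (19, 798) mod (ℚ^×)²; places V = {2, 3, 5, 7, 11, 13, 19, ∞}.
(a,b)_5: α=2, u≡1; β=-2, v≡3 (mod 5); (1|5)=+1, (3|5)=-1; sign (−1)^0·+1^-2·-1^2 = +1.
(a,b)_2: α=8, β=3; u≡3, v≡7 (mod 8); ε(u)ε(v)=1·1, αω(v)=8·0, βω(u)=3·1; sum ≡ 0  ⇒  +1.
(a,b)_∞: sgn(19)=+, sgn(798)=+, so +1.
(a,b)_7: α=0, u≡3; β=1, v≡4 (mod 7); (3|7)=-1, (4|7)=+1; sign (−1)^0·-1^1·+1^0 = -1.
(a,b)_13: α=-4, u≡2; β=0, v≡2 (mod 13); (2|13)=-1, (2|13)=-1; sign (−1)^0·-1^0·-1^-4 = +1.
(a,b)_19: α=1, u≡1; β=1, v≡5 (mod 19); (1|19)=+1, (5|19)=+1; sign (−1)^1·+1^1·+1^1 = -1.
(a,b)_11: α=2, u≡6; β=0, v≡6 (mod 11); (6|11)=-1, (6|11)=-1; sign (−1)^0·-1^0·-1^2 = +1.
(a,b)_3: α=-2, u≡1; β=3, v≡2 (mod 3); (1|3)=+1, (2|3)=-1; sign (−1)^0·+1^3·-1^-2 = +1.
Ram(19, 798) = {7, 19}; no ℚ_7-point on the conic.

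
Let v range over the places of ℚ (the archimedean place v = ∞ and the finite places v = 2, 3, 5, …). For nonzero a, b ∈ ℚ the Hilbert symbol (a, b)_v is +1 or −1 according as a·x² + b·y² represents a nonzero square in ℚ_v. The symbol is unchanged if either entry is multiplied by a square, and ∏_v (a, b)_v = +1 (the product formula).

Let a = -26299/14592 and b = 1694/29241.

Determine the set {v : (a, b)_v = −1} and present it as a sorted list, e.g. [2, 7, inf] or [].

[2, 3, 7, 19]

Mod squares: a ≡ -5187, b ≡ 14. Check v ∈ {∞, 2, 3, 7, 11, 13, 17, 19}.
v=11: a=11^0·(≡4), b=11^2·(≡1) mod 11; (4|11)=+1, (1|11)=+1; (−1)^{0·2·5}·(+1)^2·(+1)^0 = +1.
v=13: a=13^1·(≡3), b=13^0·(≡1) mod 13; (3|13)=+1, (1|13)=+1; (−1)^{1·0·6}·(+1)^0·(+1)^1 = +1.
v=7: a=7^1·(≡4), b=7^1·(≡2) mod 7; (4|7)=+1, (2|7)=+1; (−1)^{1·1·3}·(+1)^1·(+1)^1 = -1.
v=2: v_2(a)=-8, v_2(b)=1; units ≡ 5, 7 (mod 8); ε·ε+αω+βω = 0·1+-8·0+1·1 ≡ 1  ⇒  (a,b)_2 = -1.
v=17: a=17^2·(≡16), b=17^0·(≡11) mod 17; (16|17)=+1, (11|17)=-1; (−1)^{2·0·8}·(+1)^0·(-1)^2 = +1.
v=3: a=3^-1·(≡2), b=3^-4·(≡2) mod 3; (2|3)=-1, (2|3)=-1; (−1)^{-1·-4·1}·(-1)^-4·(-1)^-1 = -1.
v=19: a=19^-1·(≡2), b=19^-2·(≡12) mod 19; (2|19)=-1, (12|19)=-1; (−1)^{-1·-2·9}·(-1)^-2·(-1)^-1 = -1.
v=∞: -5187 < 0 and 14 > 0  ⇒  (a,b)_∞ = +1.
(-5187, 14 / ℚ) ramifies at {2, 3, 7, 19}: a division algebra.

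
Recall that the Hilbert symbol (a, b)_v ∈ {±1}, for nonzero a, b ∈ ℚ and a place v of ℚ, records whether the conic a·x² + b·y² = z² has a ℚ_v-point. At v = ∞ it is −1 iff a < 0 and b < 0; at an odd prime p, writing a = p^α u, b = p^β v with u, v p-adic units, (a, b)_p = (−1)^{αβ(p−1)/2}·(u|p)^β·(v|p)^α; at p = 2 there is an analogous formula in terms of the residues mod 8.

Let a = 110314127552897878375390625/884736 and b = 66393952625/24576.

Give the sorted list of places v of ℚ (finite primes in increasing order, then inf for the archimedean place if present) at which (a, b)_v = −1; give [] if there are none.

[2, 3, 11, 17]

(a, b) ≡ (6006, 39270) mod (ℚ^×)²; places V = {2, 3, 5, 7, 11, 13, 17, ∞}.
(a,b)_7: α=11, u≡1; β=5, v≡5 (mod 7); (1|7)=+1, (5|7)=-1; sign (−1)^1·+1^5·-1^11 = +1.
(a,b)_5: α=8, u≡1; β=3, v≡1 (mod 5); (1|5)=+1, (1|5)=+1; sign (−1)^0·+1^3·+1^8 = +1.
(a,b)_13: α=5, u≡7; β=2, v≡4 (mod 13); (7|13)=-1, (4|13)=+1; sign (−1)^0·-1^2·+1^5 = +1.
(a,b)_11: α=3, u≡8; β=1, v≡7 (mod 11); (8|11)=-1, (7|11)=-1; sign (−1)^1·-1^1·-1^3 = -1.
(a,b)_∞: sgn(6006)=+, sgn(39270)=+, so +1.
(a,b)_3: α=-3, u≡1; β=-1, v≡1 (mod 3); (1|3)=+1, (1|3)=+1; sign (−1)^1·+1^-1·+1^-3 = -1.
(a,b)_2: α=-15, β=-13; u≡3, v≡3 (mod 8); ε(u)ε(v)=1·1, αω(v)=-15·1, βω(u)=-13·1; sum ≡ 1  ⇒  -1.
(a,b)_17: α=2, u≡5; β=1, v≡2 (mod 17); (5|17)=-1, (2|17)=+1; sign (−1)^0·-1^1·+1^2 = -1.
(6006, 39270 / ℚ) ramifies at {2, 3, 11, 17}: a division algebra.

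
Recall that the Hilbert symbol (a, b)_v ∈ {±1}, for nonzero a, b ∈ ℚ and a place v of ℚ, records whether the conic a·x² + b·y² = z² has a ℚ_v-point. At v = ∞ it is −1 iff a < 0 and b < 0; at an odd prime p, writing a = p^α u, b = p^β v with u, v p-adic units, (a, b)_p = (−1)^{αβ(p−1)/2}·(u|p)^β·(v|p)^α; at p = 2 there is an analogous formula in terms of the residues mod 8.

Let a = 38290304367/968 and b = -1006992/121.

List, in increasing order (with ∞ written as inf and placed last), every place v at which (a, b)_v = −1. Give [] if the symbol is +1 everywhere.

(a, b) ≡ (174, -777) mod (ℚ^×)²; places V = {2, 3, 7, 11, 29, 37, ∞}.
(a,b)_7: α=2, u≡5; β=1, v≡4 (mod 7); (5|7)=-1, (4|7)=+1; sign (−1)^0·-1^1·+1^2 = -1.
(a,b)_11: α=-2, u≡5; β=-2, v≡3 (mod 11); (5|11)=+1, (3|11)=+1; sign (−1)^0·+1^-2·+1^-2 = +1.
(a,b)_∞: sgn(174)=+, sgn(-777)=−, so +1.
(a,b)_29: α=1, u≡5; β=0, v≡24 (mod 29); (5|29)=+1, (24|29)=+1; sign (−1)^0·+1^0·+1^1 = +1.
(a,b)_3: α=9, u≡1; β=5, v≡2 (mod 3); (1|3)=+1, (2|3)=-1; sign (−1)^1·+1^5·-1^9 = +1.
(a,b)_2: α=-3, β=4; u≡7, v≡7 (mod 8); ε(u)ε(v)=1·1, αω(v)=-3·0, βω(u)=4·0; sum ≡ 1  ⇒  -1.
(a,b)_37: α=2, u≡16; β=1, v≡9 (mod 37); (16|37)=+1, (9|37)=+1; sign (−1)^0·+1^1·+1^2 = +1.
|Ram(174, -777)| = 2, even; anisotropic at {2, 7}.

[2, 7]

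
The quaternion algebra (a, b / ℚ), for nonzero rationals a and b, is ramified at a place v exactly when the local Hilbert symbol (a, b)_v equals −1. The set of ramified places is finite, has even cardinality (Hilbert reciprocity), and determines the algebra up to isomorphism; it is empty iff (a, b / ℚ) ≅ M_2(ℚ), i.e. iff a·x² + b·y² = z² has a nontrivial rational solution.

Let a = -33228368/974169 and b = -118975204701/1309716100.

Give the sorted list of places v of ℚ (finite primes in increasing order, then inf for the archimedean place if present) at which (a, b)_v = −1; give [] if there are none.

(a, b) ≡ (-1517, -86469) mod (ℚ^×)²; places V = {2, 3, 5, 7, 11, 17, 19, 23, 37, 41, 47, ∞}.
(a,b)_41: α=1, u≡9; β=1, v≡5 (mod 41); (9|41)=+1, (5|41)=+1; sign (−1)^0·+1^1·+1^1 = +1.
(a,b)_∞: sgn(-1517)=−, sgn(-86469)=−, so -1.
(a,b)_3: α=-2, u≡1; β=3, v≡1 (mod 3); (1|3)=+1, (1|3)=+1; sign (−1)^0·+1^3·+1^-2 = +1.
(a,b)_23: α=0, u≡2; β=2, v≡19 (mod 23); (2|23)=+1, (19|23)=-1; sign (−1)^0·+1^2·-1^0 = +1.
(a,b)_5: α=0, u≡3; β=-2, v≡1 (mod 5); (3|5)=-1, (1|5)=+1; sign (−1)^0·-1^-2·+1^0 = +1.
(a,b)_47: α=-2, u≡9; β=-2, v≡10 (mod 47); (9|47)=+1, (10|47)=-1; sign (−1)^0·+1^-2·-1^-2 = +1.
(a,b)_7: α=-2, u≡2; β=-2, v≡2 (mod 7); (2|7)=+1, (2|7)=+1; sign (−1)^0·+1^-2·+1^-2 = +1.
(a,b)_2: α=4, β=-2; u≡3, v≡3 (mod 8); ε(u)ε(v)=1·1, αω(v)=4·1, βω(u)=-2·1; sum ≡ 1  ⇒  -1.
(a,b)_19: α=0, u≡10; β=1, v≡9 (mod 19); (10|19)=-1, (9|19)=+1; sign (−1)^0·-1^1·+1^0 = -1.
(a,b)_11: α=0, u≡4; β=-2, v≡10 (mod 11); (4|11)=+1, (10|11)=-1; sign (−1)^0·+1^-2·-1^0 = +1.
(a,b)_37: α=3, u≡16; β=1, v≡24 (mod 37); (16|37)=+1, (24|37)=-1; sign (−1)^0·+1^1·-1^3 = -1.
(a,b)_17: α=0, u≡2; β=2, v≡3 (mod 17); (2|17)=+1, (3|17)=-1; sign (−1)^0·+1^2·-1^0 = +1.
Ram(-1517, -86469) = {2, 19, 37, ∞}; no ℚ_2-point on the conic.

[2, 19, 37, inf]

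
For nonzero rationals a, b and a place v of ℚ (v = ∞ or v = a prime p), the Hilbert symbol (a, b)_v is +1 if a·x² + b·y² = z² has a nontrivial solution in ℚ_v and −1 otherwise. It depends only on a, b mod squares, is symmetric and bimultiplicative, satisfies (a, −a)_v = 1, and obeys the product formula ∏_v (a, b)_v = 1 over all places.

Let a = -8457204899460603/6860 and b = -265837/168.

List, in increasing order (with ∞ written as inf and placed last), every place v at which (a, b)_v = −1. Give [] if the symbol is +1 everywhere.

Mod squares: a ≡ -105, b ≡ -546. Check v ∈ {∞, 2, 3, 5, 7, 11, 13}.
v=11: a=11^2·(≡3), b=11^2·(≡1) mod 11; (3|11)=+1, (1|11)=+1; (−1)^{2·2·5}·(+1)^2·(+1)^2 = +1.
v=13: a=13^12·(≡3), b=13^3·(≡4) mod 13; (3|13)=+1, (4|13)=+1; (−1)^{12·3·6}·(+1)^3·(+1)^12 = +1.
v=∞: -105 < 0 and -546 < 0  ⇒  (a,b)_∞ = -1.
v=3: a=3^1·(≡1), b=3^-1·(≡1) mod 3; (1|3)=+1, (1|3)=+1; (−1)^{1·-1·1}·(+1)^-1·(+1)^1 = -1.
v=7: a=7^-3·(≡6), b=7^-1·(≡3) mod 7; (6|7)=-1, (3|7)=-1; (−1)^{-3·-1·3}·(-1)^-1·(-1)^-3 = -1.
v=2: v_2(a)=-2, v_2(b)=-3; units ≡ 7, 7 (mod 8); ε·ε+αω+βω = 1·1+-2·0+-3·0 ≡ 1  ⇒  (a,b)_2 = -1.
v=5: a=5^-1·(≡1), b=5^0·(≡1) mod 5; (1|5)=+1, (1|5)=+1; (−1)^{-1·0·2}·(+1)^0·(+1)^-1 = +1.
Ram(-105, -546) = {2, 3, 7, ∞}; no ℚ_2-point on the conic.

[2, 3, 7, inf]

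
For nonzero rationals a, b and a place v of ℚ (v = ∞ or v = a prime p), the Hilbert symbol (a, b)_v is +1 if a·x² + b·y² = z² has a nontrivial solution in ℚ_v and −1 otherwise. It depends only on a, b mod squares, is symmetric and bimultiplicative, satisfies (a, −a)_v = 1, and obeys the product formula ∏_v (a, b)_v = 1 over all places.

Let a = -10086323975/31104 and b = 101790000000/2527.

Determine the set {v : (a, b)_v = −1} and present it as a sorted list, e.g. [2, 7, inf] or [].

[2, 3, 7, 13]

(a, b) ≡ (-15834, 79170) mod (ℚ^×)²; places V = {2, 3, 5, 7, 13, 17, 19, 23, 29, ∞}.
(a,b)_13: α=1, u≡1; β=1, v≡6 (mod 13); (1|13)=+1, (6|13)=-1; sign (−1)^0·+1^1·-1^1 = -1.
(a,b)_17: α=2, u≡5; β=0, v≡9 (mod 17); (5|17)=-1, (9|17)=+1; sign (−1)^0·-1^0·+1^2 = +1.
(a,b)_19: α=0, u≡8; β=-2, v≡11 (mod 19); (8|19)=-1, (11|19)=+1; sign (−1)^0·-1^-2·+1^0 = +1.
(a,b)_29: α=1, u≡22; β=1, v≡20 (mod 29); (22|29)=+1, (20|29)=+1; sign (−1)^0·+1^1·+1^1 = +1.
(a,b)_5: α=2, u≡4; β=7, v≡1 (mod 5); (4|5)=+1, (1|5)=+1; sign (−1)^0·+1^7·+1^2 = +1.
(a,b)_2: α=-7, β=7; u≡3, v≡1 (mod 8); ε(u)ε(v)=1·0, αω(v)=-7·0, βω(u)=7·1; sum ≡ 1  ⇒  -1.
(a,b)_7: α=1, u≡6; β=-1, v≡6 (mod 7); (6|7)=-1, (6|7)=-1; sign (−1)^1·-1^-1·-1^1 = -1.
(a,b)_3: α=-5, u≡2; β=3, v≡2 (mod 3); (2|3)=-1, (2|3)=-1; sign (−1)^1·-1^3·-1^-5 = -1.
(a,b)_∞: sgn(-15834)=−, sgn(79170)=+, so +1.
(a,b)_23: α=2, u≡8; β=0, v≡16 (mod 23); (8|23)=+1, (16|23)=+1; sign (−1)^0·+1^0·+1^2 = +1.
(-15834, 79170 / ℚ) ramifies at {2, 3, 7, 13}: a division algebra.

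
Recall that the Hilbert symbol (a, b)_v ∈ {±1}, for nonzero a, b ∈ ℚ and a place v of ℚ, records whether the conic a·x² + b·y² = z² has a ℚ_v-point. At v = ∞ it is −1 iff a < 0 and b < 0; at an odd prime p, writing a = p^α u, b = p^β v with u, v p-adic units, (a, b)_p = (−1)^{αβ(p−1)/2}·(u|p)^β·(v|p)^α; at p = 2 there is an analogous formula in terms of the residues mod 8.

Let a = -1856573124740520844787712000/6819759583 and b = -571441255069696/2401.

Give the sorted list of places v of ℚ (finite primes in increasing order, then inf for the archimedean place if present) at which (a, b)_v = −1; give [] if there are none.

(a, b) ≡ (-10431190, -46) mod (ℚ^×)²; places V = {2, 3, 5, 7, 11, 13, 17, 19, 23, 31, ∞}.
(a,b)_2: α=19, β=11; u≡5, v≡1 (mod 8); ε(u)ε(v)=0·0, αω(v)=19·0, βω(u)=11·1; sum ≡ 1  ⇒  -1.
(a,b)_31: α=3, u≡6; β=2, v≡14 (mod 31); (6|31)=-1, (14|31)=+1; sign (−1)^0·-1^2·+1^3 = +1.
(a,b)_7: α=-9, u≡2; β=-4, v≡3 (mod 7); (2|7)=+1, (3|7)=-1; sign (−1)^0·+1^-4·-1^-9 = -1.
(a,b)_3: α=8, u≡2; β=0, v≡2 (mod 3); (2|3)=-1, (2|3)=-1; sign (−1)^0·-1^0·-1^8 = +1.
(a,b)_13: α=-2, u≡3; β=0, v≡6 (mod 13); (3|13)=+1, (6|13)=-1; sign (−1)^0·+1^0·-1^-2 = +1.
(a,b)_19: α=3, u≡10; β=2, v≡1 (mod 19); (10|19)=-1, (1|19)=+1; sign (−1)^0·-1^2·+1^3 = +1.
(a,b)_23: α=1, u≡19; β=1, v≡11 (mod 23); (19|23)=-1, (11|23)=-1; sign (−1)^1·-1^1·-1^1 = -1.
(a,b)_∞: sgn(-10431190)=−, sgn(-46)=−, so -1.
(a,b)_5: α=3, u≡3; β=0, v≡4 (mod 5); (3|5)=-1, (4|5)=+1; sign (−1)^0·-1^0·+1^3 = +1.
(a,b)_11: α=1, u≡3; β=2, v≡5 (mod 11); (3|11)=+1, (5|11)=+1; sign (−1)^0·+1^2·+1^1 = +1.
(a,b)_17: α=4, u≡14; β=2, v≡3 (mod 17); (14|17)=-1, (3|17)=-1; sign (−1)^0·-1^2·-1^4 = +1.
Ram(-10431190, -46) = {2, 7, 23, ∞}; no ℚ_2-point on the conic.

[2, 7, 23, inf]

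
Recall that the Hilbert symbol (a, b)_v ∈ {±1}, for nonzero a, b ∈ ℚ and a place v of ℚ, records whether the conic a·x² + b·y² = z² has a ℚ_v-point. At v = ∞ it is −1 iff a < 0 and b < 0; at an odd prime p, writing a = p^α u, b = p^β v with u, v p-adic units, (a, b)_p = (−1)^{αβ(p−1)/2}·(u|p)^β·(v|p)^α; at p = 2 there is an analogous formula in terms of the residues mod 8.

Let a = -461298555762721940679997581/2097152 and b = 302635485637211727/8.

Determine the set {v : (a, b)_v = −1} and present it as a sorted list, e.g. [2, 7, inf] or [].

[3, 37]

(a, b) ≡ (-656412042, 138446) mod (ℚ^×)²; places V = {2, 3, 7, 11, 13, 23, 29, 31, 37, ∞}.
(a,b)_31: α=1, u≡29; β=1, v≡18 (mod 31); (29|31)=-1, (18|31)=+1; sign (−1)^1·-1^1·+1^1 = +1.
(a,b)_11: α=1, u≡5; β=1, v≡10 (mod 11); (5|11)=+1, (10|11)=-1; sign (−1)^1·+1^1·-1^1 = +1.
(a,b)_13: α=3, u≡3; β=2, v≡1 (mod 13); (3|13)=+1, (1|13)=+1; sign (−1)^0·+1^2·+1^3 = +1.
(a,b)_2: α=-21, β=-3; u≡3, v≡7 (mod 8); ε(u)ε(v)=1·1, αω(v)=-21·0, βω(u)=-3·1; sum ≡ 0  ⇒  +1.
(a,b)_23: α=3, u≡20; β=2, v≡16 (mod 23); (20|23)=-1, (16|23)=+1; sign (−1)^0·-1^2·+1^3 = +1.
(a,b)_29: α=1, u≡14; β=1, v≡8 (mod 29); (14|29)=-1, (8|29)=-1; sign (−1)^0·-1^1·-1^1 = +1.
(a,b)_∞: sgn(-656412042)=−, sgn(138446)=+, so +1.
(a,b)_37: α=3, u≡32; β=2, v≡2 (mod 37); (32|37)=-1, (2|37)=-1; sign (−1)^0·-1^2·-1^3 = -1.
(a,b)_3: α=15, u≡2; β=6, v≡2 (mod 3); (2|3)=-1, (2|3)=-1; sign (−1)^0·-1^6·-1^15 = -1.
(a,b)_7: α=4, u≡2; β=3, v≡3 (mod 7); (2|7)=+1, (3|7)=-1; sign (−1)^0·+1^3·-1^4 = +1.
|Ram(-656412042, 138446)| = 2, even; anisotropic at {3, 37}.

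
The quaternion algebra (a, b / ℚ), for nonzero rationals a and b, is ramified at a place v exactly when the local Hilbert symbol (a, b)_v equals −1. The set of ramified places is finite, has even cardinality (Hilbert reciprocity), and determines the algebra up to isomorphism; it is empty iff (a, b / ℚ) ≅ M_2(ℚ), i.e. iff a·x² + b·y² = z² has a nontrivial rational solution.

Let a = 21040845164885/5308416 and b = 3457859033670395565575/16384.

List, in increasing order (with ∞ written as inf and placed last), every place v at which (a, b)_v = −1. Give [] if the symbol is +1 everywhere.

[5, 17]

Mod squares: a ≡ 482885, b ≡ 23. Check v ∈ {∞, 2, 3, 5, 7, 13, 17, 19, 23, 41}.
v=∞: 482885 > 0 and 23 > 0  ⇒  (a,b)_∞ = +1.
v=13: a=13^1·(≡4), b=13^2·(≡12) mod 13; (4|13)=+1, (12|13)=+1; (−1)^{1·2·6}·(+1)^2·(+1)^1 = +1.
v=2: v_2(a)=-16, v_2(b)=-14; units ≡ 5, 7 (mod 8); ε·ε+αω+βω = 0·1+-16·0+-14·1 ≡ 0  ⇒  (a,b)_2 = +1.
v=3: a=3^-4·(≡2), b=3^0·(≡2) mod 3; (2|3)=-1, (2|3)=-1; (−1)^{-4·0·1}·(-1)^0·(-1)^-4 = +1.
v=23: a=23^3·(≡10), b=23^3·(≡3) mod 23; (10|23)=-1, (3|23)=+1; (−1)^{3·3·11}·(-1)^3·(+1)^3 = +1.
v=19: a=19^1·(≡14), b=19^0·(≡1) mod 19; (14|19)=-1, (1|19)=+1; (−1)^{1·0·9}·(-1)^0·(+1)^1 = +1.
v=7: a=7^2·(≡2), b=7^2·(≡2) mod 7; (2|7)=+1, (2|7)=+1; (−1)^{2·2·3}·(+1)^2·(+1)^2 = +1.
v=5: a=5^1·(≡2), b=5^2·(≡2) mod 5; (2|5)=-1, (2|5)=-1; (−1)^{1·2·2}·(-1)^2·(-1)^1 = -1.
v=41: a=41^2·(≡27), b=41^6·(≡20) mod 41; (27|41)=-1, (20|41)=+1; (−1)^{2·6·20}·(-1)^6·(+1)^2 = +1.
v=17: a=17^1·(≡4), b=17^2·(≡10) mod 17; (4|17)=+1, (10|17)=-1; (−1)^{1·2·8}·(+1)^2·(-1)^1 = -1.
|Ram(482885, 23)| = 2, even; anisotropic at {5, 17}.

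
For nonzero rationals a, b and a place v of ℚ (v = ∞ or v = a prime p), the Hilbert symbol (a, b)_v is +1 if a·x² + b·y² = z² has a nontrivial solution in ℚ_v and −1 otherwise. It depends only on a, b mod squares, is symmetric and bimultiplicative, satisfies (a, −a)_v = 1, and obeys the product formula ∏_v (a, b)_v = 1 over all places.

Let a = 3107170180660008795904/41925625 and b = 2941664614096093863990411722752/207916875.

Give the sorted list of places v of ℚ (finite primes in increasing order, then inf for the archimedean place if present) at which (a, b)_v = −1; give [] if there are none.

[2, 19]

Mod squares: a ≡ 31, b ≡ 447051. Check v ∈ {∞, 2, 3, 5, 7, 11, 13, 17, 19, 23, 31, 37}.
v=13: a=13^2·(≡5), b=13^2·(≡6) mod 13; (5|13)=-1, (6|13)=-1; (−1)^{2·2·6}·(-1)^2·(-1)^2 = +1.
v=37: a=37^-2·(≡2), b=37^-2·(≡29) mod 37; (2|37)=-1, (29|37)=-1; (−1)^{-2·-2·18}·(-1)^-2·(-1)^-2 = +1.
v=3: a=3^0·(≡1), b=3^-5·(≡1) mod 3; (1|3)=+1, (1|3)=+1; (−1)^{0·-5·1}·(+1)^-5·(+1)^0 = +1.
v=17: a=17^2·(≡7), b=17^4·(≡15) mod 17; (7|17)=-1, (15|17)=+1; (−1)^{2·4·8}·(-1)^4·(+1)^2 = +1.
v=7: a=7^-2·(≡5), b=7^0·(≡6) mod 7; (5|7)=-1, (6|7)=-1; (−1)^{-2·0·3}·(-1)^0·(-1)^-2 = +1.
v=2: v_2(a)=8, v_2(b)=16; units ≡ 7, 3 (mod 8); ε·ε+αω+βω = 1·1+8·1+16·0 ≡ 1  ⇒  (a,b)_2 = -1.
v=19: a=19^4·(≡10), b=19^3·(≡1) mod 19; (10|19)=-1, (1|19)=+1; (−1)^{4·3·9}·(-1)^3·(+1)^4 = -1.
v=23: a=23^2·(≡4), b=23^3·(≡12) mod 23; (4|23)=+1, (12|23)=+1; (−1)^{2·3·11}·(+1)^3·(+1)^2 = +1.
v=∞: 31 > 0 and 447051 > 0  ⇒  (a,b)_∞ = +1.
v=5: a=5^-4·(≡4), b=5^-4·(≡1) mod 5; (4|5)=+1, (1|5)=+1; (−1)^{-4·-4·2}·(+1)^-4·(+1)^-4 = +1.
v=11: a=11^2·(≡5), b=11^3·(≡8) mod 11; (5|11)=+1, (8|11)=-1; (−1)^{2·3·5}·(+1)^3·(-1)^2 = +1.
v=31: a=31^3·(≡20), b=31^5·(≡13) mod 31; (20|31)=+1, (13|31)=-1; (−1)^{3·5·15}·(+1)^5·(-1)^3 = +1.
Ram(31, 447051) = {2, 19}; no ℚ_2-point on the conic.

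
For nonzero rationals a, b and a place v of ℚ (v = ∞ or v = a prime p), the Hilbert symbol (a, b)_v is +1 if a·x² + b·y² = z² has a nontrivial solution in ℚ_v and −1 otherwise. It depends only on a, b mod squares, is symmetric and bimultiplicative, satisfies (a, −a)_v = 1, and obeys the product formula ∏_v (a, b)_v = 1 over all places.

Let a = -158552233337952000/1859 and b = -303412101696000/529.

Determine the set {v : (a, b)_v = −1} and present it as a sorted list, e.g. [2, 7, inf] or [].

(a, b) ≡ (-1045, -5610) mod (ℚ^×)²; places V = {2, 3, 5, 11, 13, 17, 19, 23, 31, ∞}.
(a,b)_13: α=-2, u≡7; β=0, v≡6 (mod 13); (7|13)=-1, (6|13)=-1; sign (−1)^0·-1^0·-1^-2 = +1.
(a,b)_∞: sgn(-1045)=−, sgn(-5610)=−, so -1.
(a,b)_3: α=2, u≡2; β=5, v≡2 (mod 3); (2|3)=-1, (2|3)=-1; sign (−1)^0·-1^5·-1^2 = -1.
(a,b)_5: α=3, u≡1; β=3, v≡3 (mod 5); (1|5)=+1, (3|5)=-1; sign (−1)^0·+1^3·-1^3 = -1.
(a,b)_31: α=2, u≡2; β=0, v≡2 (mod 31); (2|31)=+1, (2|31)=+1; sign (−1)^0·+1^0·+1^2 = +1.
(a,b)_17: α=4, u≡15; β=3, v≡6 (mod 17); (15|17)=+1, (6|17)=-1; sign (−1)^0·+1^3·-1^4 = +1.
(a,b)_11: α=-1, u≡9; β=1, v≡6 (mod 11); (9|11)=+1, (6|11)=-1; sign (−1)^1·+1^1·-1^-1 = +1.
(a,b)_19: α=3, u≡3; β=2, v≡14 (mod 19); (3|19)=-1, (14|19)=-1; sign (−1)^0·-1^2·-1^3 = -1.
(a,b)_2: α=8, β=9; u≡3, v≡3 (mod 8); ε(u)ε(v)=1·1, αω(v)=8·1, βω(u)=9·1; sum ≡ 0  ⇒  +1.
(a,b)_23: α=0, u≡1; β=-2, v≡6 (mod 23); (1|23)=+1, (6|23)=+1; sign (−1)^0·+1^-2·+1^0 = +1.
|Ram(-1045, -5610)| = 4, even; anisotropic at {3, 5, 19, ∞}.

[3, 5, 19, inf]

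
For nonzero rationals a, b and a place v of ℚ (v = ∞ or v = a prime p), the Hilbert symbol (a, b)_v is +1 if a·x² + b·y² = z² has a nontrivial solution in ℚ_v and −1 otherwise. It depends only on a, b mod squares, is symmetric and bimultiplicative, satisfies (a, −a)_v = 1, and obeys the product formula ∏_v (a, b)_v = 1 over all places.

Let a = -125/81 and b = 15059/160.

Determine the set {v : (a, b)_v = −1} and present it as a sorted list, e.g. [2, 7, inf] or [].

[5, 11]

(a, b) ≡ (-5, 110) mod (ℚ^×)²; places V = {2, 3, 5, 11, 37, ∞}.
(a,b)_2: α=0, β=-5; u≡3, v≡7 (mod 8); ε(u)ε(v)=1·1, αω(v)=0·0, βω(u)=-5·1; sum ≡ 0  ⇒  +1.
(a,b)_11: α=0, u≡10; β=1, v≡10 (mod 11); (10|11)=-1, (10|11)=-1; sign (−1)^0·-1^1·-1^0 = -1.
(a,b)_5: α=3, u≡4; β=-1, v≡2 (mod 5); (4|5)=+1, (2|5)=-1; sign (−1)^0·+1^-1·-1^3 = -1.
(a,b)_3: α=-4, u≡1; β=0, v≡2 (mod 3); (1|3)=+1, (2|3)=-1; sign (−1)^0·+1^0·-1^-4 = +1.
(a,b)_∞: sgn(-5)=−, sgn(110)=+, so +1.
(a,b)_37: α=0, u≡35; β=2, v≡4 (mod 37); (35|37)=-1, (4|37)=+1; sign (−1)^0·-1^2·+1^0 = +1.
|Ram(-5, 110)| = 2, even; anisotropic at {5, 11}.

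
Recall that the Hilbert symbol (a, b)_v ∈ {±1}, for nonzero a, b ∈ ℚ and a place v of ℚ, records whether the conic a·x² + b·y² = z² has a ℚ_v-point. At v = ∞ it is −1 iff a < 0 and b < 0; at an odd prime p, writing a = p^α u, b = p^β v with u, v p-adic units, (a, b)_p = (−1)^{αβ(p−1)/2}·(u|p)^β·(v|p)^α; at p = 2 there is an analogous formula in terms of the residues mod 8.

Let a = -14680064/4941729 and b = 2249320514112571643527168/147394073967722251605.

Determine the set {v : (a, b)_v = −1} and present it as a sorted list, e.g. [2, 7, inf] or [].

Mod squares: a ≡ -14, b ≡ 935. Check v ∈ {∞, 2, 3, 5, 7, 11, 13, 17, 19, 23, 41}.
v=19: a=19^-2·(≡17), b=19^-4·(≡16) mod 19; (17|19)=+1, (16|19)=+1; (−1)^{-2·-4·9}·(+1)^-4·(+1)^-2 = +1.
v=2: v_2(a)=21, v_2(b)=32; units ≡ 1, 7 (mod 8); ε·ε+αω+βω = 0·1+21·0+32·0 ≡ 0  ⇒  (a,b)_2 = +1.
v=∞: -14 < 0 and 935 > 0  ⇒  (a,b)_∞ = +1.
v=11: a=11^0·(≡8), b=11^1·(≡2) mod 11; (8|11)=-1, (2|11)=-1; (−1)^{0·1·5}·(-1)^1·(-1)^0 = -1.
v=5: a=5^0·(≡4), b=5^-1·(≡3) mod 5; (4|5)=+1, (3|5)=-1; (−1)^{0·-1·2}·(+1)^-1·(-1)^0 = +1.
v=17: a=17^0·(≡3), b=17^3·(≡15) mod 17; (3|17)=-1, (15|17)=+1; (−1)^{0·3·8}·(-1)^3·(+1)^0 = -1.
v=7: a=7^1·(≡3), b=7^8·(≡1) mod 7; (3|7)=-1, (1|7)=+1; (−1)^{1·8·3}·(-1)^8·(+1)^1 = +1.
v=3: a=3^-4·(≡1), b=3^-14·(≡2) mod 3; (1|3)=+1, (2|3)=-1; (−1)^{-4·-14·1}·(+1)^-14·(-1)^-4 = +1.
v=41: a=41^0·(≡14), b=41^2·(≡4) mod 41; (14|41)=-1, (4|41)=+1; (−1)^{0·2·20}·(-1)^2·(+1)^0 = +1.
v=13: a=13^-2·(≡1), b=13^-2·(≡10) mod 13; (1|13)=+1, (10|13)=+1; (−1)^{-2·-2·6}·(+1)^-2·(+1)^-2 = +1.
v=23: a=23^0·(≡3), b=23^-4·(≡5) mod 23; (3|23)=+1, (5|23)=-1; (−1)^{0·-4·11}·(+1)^-4·(-1)^0 = +1.
|Ram(-14, 935)| = 2, even; anisotropic at {11, 17}.

[11, 17]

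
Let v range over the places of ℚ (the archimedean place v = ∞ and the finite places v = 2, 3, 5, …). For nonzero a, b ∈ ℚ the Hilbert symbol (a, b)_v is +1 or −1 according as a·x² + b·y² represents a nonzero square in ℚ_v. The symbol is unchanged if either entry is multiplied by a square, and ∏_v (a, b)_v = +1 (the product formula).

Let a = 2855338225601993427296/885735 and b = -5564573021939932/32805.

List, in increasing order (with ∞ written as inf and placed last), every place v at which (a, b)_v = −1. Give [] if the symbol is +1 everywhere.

(a, b) ≡ (9699690, -1235) mod (ℚ^×)²; places V = {2, 3, 5, 7, 11, 13, 17, 19, 37, ∞}.
(a,b)_17: α=3, u≡9; β=2, v≡7 (mod 17); (9|17)=+1, (7|17)=-1; sign (−1)^0·+1^2·-1^3 = -1.
(a,b)_2: α=5, β=2; u≡5, v≡5 (mod 8); ε(u)ε(v)=0·0, αω(v)=5·1, βω(u)=2·1; sum ≡ 1  ⇒  -1.
(a,b)_11: α=3, u≡2; β=2, v≡7 (mod 11); (2|11)=-1, (7|11)=-1; sign (−1)^0·-1^2·-1^3 = -1.
(a,b)_37: α=2, u≡14; β=2, v≡24 (mod 37); (14|37)=-1, (24|37)=-1; sign (−1)^0·-1^2·-1^2 = +1.
(a,b)_5: α=-1, u≡3; β=-1, v≡3 (mod 5); (3|5)=-1, (3|5)=-1; sign (−1)^0·-1^-1·-1^-1 = +1.
(a,b)_19: α=1, u≡14; β=1, v≡11 (mod 19); (14|19)=-1, (11|19)=+1; sign (−1)^1·-1^1·+1^1 = +1.
(a,b)_7: α=9, u≡6; β=6, v≡4 (mod 7); (6|7)=-1, (4|7)=+1; sign (−1)^0·-1^6·+1^9 = +1.
(a,b)_13: α=1, u≡2; β=1, v≡10 (mod 13); (2|13)=-1, (10|13)=+1; sign (−1)^0·-1^1·+1^1 = -1.
(a,b)_3: α=-11, u≡1; β=-8, v≡1 (mod 3); (1|3)=+1, (1|3)=+1; sign (−1)^0·+1^-8·+1^-11 = +1.
(a,b)_∞: sgn(9699690)=+, sgn(-1235)=−, so +1.
Ram(9699690, -1235) = {2, 11, 13, 17}; no ℚ_2-point on the conic.

[2, 11, 13, 17]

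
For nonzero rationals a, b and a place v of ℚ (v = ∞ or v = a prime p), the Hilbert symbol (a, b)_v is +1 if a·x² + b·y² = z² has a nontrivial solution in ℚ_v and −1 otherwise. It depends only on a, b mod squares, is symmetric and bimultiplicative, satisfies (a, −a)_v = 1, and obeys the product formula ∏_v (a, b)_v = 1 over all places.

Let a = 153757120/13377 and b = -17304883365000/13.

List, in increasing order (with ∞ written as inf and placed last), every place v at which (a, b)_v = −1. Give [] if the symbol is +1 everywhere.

[2, 5, 7, 13]

Mod squares: a ≡ 15015, b ≡ -858. Check v ∈ {∞, 2, 3, 5, 7, 11, 13, 19}.
v=2: v_2(a)=6, v_2(b)=3; units ≡ 7, 3 (mod 8); ε·ε+αω+βω = 1·1+6·1+3·0 ≡ 1  ⇒  (a,b)_2 = -1.
v=7: a=7^-3·(≡5), b=7^4·(≡3) mod 7; (5|7)=-1, (3|7)=-1; (−1)^{-3·4·3}·(-1)^4·(-1)^-3 = -1.
v=11: a=11^3·(≡9), b=11^3·(≡10) mod 11; (9|11)=+1, (10|11)=-1; (−1)^{3·3·5}·(+1)^3·(-1)^3 = +1.
v=19: a=19^2·(≡16), b=19^2·(≡1) mod 19; (16|19)=+1, (1|19)=+1; (−1)^{2·2·9}·(+1)^2·(+1)^2 = +1.
v=∞: 15015 > 0 and -858 < 0  ⇒  (a,b)_∞ = +1.
v=5: a=5^1·(≡2), b=5^4·(≡2) mod 5; (2|5)=-1, (2|5)=-1; (−1)^{1·4·2}·(-1)^4·(-1)^1 = -1.
v=13: a=13^-1·(≡5), b=13^-1·(≡3) mod 13; (5|13)=-1, (3|13)=+1; (−1)^{-1·-1·6}·(-1)^-1·(+1)^-1 = -1.
v=3: a=3^-1·(≡1), b=3^1·(≡2) mod 3; (1|3)=+1, (2|3)=-1; (−1)^{-1·1·1}·(+1)^1·(-1)^-1 = +1.
|Ram(15015, -858)| = 4, even; anisotropic at {2, 5, 7, 13}.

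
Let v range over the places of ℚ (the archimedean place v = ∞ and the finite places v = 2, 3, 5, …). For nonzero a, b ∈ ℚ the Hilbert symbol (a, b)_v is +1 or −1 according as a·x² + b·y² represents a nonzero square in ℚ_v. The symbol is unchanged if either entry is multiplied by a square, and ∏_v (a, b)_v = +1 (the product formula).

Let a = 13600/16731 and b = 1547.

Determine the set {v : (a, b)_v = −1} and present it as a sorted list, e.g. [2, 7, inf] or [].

[7, 11]

(a, b) ≡ (374, 1547) mod (ℚ^×)²; places V = {2, 3, 5, 7, 11, 13, 17, ∞}.
(a,b)_5: α=2, u≡4; β=0, v≡2 (mod 5); (4|5)=+1, (2|5)=-1; sign (−1)^0·+1^0·-1^2 = +1.
(a,b)_7: α=0, u≡6; β=1, v≡4 (mod 7); (6|7)=-1, (4|7)=+1; sign (−1)^0·-1^1·+1^0 = -1.
(a,b)_2: α=5, β=0; u≡3, v≡3 (mod 8); ε(u)ε(v)=1·1, αω(v)=5·1, βω(u)=0·1; sum ≡ 0  ⇒  +1.
(a,b)_13: α=-2, u≡10; β=1, v≡2 (mod 13); (10|13)=+1, (2|13)=-1; sign (−1)^0·+1^1·-1^-2 = +1.
(a,b)_∞: sgn(374)=+, sgn(1547)=+, so +1.
(a,b)_3: α=-2, u≡2; β=0, v≡2 (mod 3); (2|3)=-1, (2|3)=-1; sign (−1)^0·-1^0·-1^-2 = +1.
(a,b)_11: α=-1, u≡5; β=0, v≡7 (mod 11); (5|11)=+1, (7|11)=-1; sign (−1)^0·+1^0·-1^-1 = -1.
(a,b)_17: α=1, u≡6; β=1, v≡6 (mod 17); (6|17)=-1, (6|17)=-1; sign (−1)^0·-1^1·-1^1 = +1.
Ram(374, 1547) = {7, 11}; no ℚ_7-point on the conic.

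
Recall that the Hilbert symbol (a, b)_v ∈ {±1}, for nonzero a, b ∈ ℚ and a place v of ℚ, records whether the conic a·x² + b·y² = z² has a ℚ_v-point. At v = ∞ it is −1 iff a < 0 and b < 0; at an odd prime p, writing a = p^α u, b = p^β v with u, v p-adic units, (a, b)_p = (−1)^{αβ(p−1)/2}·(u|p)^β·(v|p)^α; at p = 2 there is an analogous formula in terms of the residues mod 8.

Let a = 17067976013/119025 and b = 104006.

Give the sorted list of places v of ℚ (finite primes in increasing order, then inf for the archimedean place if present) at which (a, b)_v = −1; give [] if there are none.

[2, 19, 23, 29]

(a, b) ≡ (103037, 104006) mod (ℚ^×)²; places V = {2, 3, 5, 7, 11, 17, 19, 23, 29, 37, ∞}.
(a,b)_37: α=2, u≡20; β=0, v≡36 (mod 37); (20|37)=-1, (36|37)=+1; sign (−1)^0·-1^0·+1^2 = +1.
(a,b)_3: α=-2, u≡2; β=0, v≡2 (mod 3); (2|3)=-1, (2|3)=-1; sign (−1)^0·-1^0·-1^-2 = +1.
(a,b)_2: α=0, β=1; u≡5, v≡3 (mod 8); ε(u)ε(v)=0·1, αω(v)=0·1, βω(u)=1·1; sum ≡ 1  ⇒  -1.
(a,b)_∞: sgn(103037)=+, sgn(104006)=+, so +1.
(a,b)_23: α=-2, u≡11; β=1, v≡14 (mod 23); (11|23)=-1, (14|23)=-1; sign (−1)^0·-1^1·-1^-2 = -1.
(a,b)_11: α=3, u≡6; β=0, v≡1 (mod 11); (6|11)=-1, (1|11)=+1; sign (−1)^0·-1^0·+1^3 = +1.
(a,b)_29: α=1, u≡21; β=0, v≡12 (mod 29); (21|29)=-1, (12|29)=-1; sign (−1)^0·-1^0·-1^1 = -1.
(a,b)_5: α=-2, u≡3; β=0, v≡1 (mod 5); (3|5)=-1, (1|5)=+1; sign (−1)^0·-1^0·+1^-2 = +1.
(a,b)_7: α=0, u≡1; β=1, v≡4 (mod 7); (1|7)=+1, (4|7)=+1; sign (−1)^0·+1^1·+1^0 = +1.
(a,b)_19: α=1, u≡2; β=1, v≡2 (mod 19); (2|19)=-1, (2|19)=-1; sign (−1)^1·-1^1·-1^1 = -1.
(a,b)_17: α=1, u≡16; β=1, v≡15 (mod 17); (16|17)=+1, (15|17)=+1; sign (−1)^0·+1^1·+1^1 = +1.
|Ram(103037, 104006)| = 4, even; anisotropic at {2, 19, 23, 29}.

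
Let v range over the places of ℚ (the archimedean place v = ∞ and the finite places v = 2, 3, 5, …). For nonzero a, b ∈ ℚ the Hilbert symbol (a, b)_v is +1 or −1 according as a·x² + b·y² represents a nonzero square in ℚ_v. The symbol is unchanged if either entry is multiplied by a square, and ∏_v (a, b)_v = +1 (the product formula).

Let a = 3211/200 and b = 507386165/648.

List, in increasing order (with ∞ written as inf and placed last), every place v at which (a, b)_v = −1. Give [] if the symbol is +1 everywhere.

[5, 19]

Mod squares: a ≡ 38, b ≡ 35530. Check v ∈ {∞, 2, 3, 5, 11, 13, 17, 19}.
v=19: a=19^1·(≡15), b=19^1·(≡8) mod 19; (15|19)=-1, (8|19)=-1; (−1)^{1·1·9}·(-1)^1·(-1)^1 = -1.
v=11: a=11^0·(≡5), b=11^1·(≡10) mod 11; (5|11)=+1, (10|11)=-1; (−1)^{0·1·5}·(+1)^1·(-1)^0 = +1.
v=17: a=17^0·(≡9), b=17^1·(≡4) mod 17; (9|17)=+1, (4|17)=+1; (−1)^{0·1·8}·(+1)^1·(+1)^0 = +1.
v=5: a=5^-2·(≡2), b=5^1·(≡1) mod 5; (2|5)=-1, (1|5)=+1; (−1)^{-2·1·2}·(-1)^1·(+1)^-2 = -1.
v=3: a=3^0·(≡2), b=3^-4·(≡1) mod 3; (2|3)=-1, (1|3)=+1; (−1)^{0·-4·1}·(-1)^-4·(+1)^0 = +1.
v=2: v_2(a)=-3, v_2(b)=-3; units ≡ 3, 5 (mod 8); ε·ε+αω+βω = 1·0+-3·1+-3·1 ≡ 0  ⇒  (a,b)_2 = +1.
v=13: a=13^2·(≡9), b=13^4·(≡3) mod 13; (9|13)=+1, (3|13)=+1; (−1)^{2·4·6}·(+1)^4·(+1)^2 = +1.
v=∞: 38 > 0 and 35530 > 0  ⇒  (a,b)_∞ = +1.
|Ram(38, 35530)| = 2, even; anisotropic at {5, 19}.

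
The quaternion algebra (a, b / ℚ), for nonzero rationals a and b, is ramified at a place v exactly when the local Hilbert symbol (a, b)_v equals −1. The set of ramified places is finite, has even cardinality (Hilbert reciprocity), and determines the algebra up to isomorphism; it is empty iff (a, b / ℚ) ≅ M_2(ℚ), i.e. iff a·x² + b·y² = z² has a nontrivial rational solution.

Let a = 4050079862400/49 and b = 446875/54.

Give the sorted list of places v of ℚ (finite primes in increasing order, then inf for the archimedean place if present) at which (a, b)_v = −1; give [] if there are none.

[2, 3]

Mod squares: a ≡ 26, b ≡ 4290. Check v ∈ {∞, 2, 3, 5, 7, 11, 13, 23}.
v=7: a=7^-2·(≡5), b=7^0·(≡6) mod 7; (5|7)=-1, (6|7)=-1; (−1)^{-2·0·3}·(-1)^0·(-1)^-2 = +1.
v=∞: 26 > 0 and 4290 > 0  ⇒  (a,b)_∞ = +1.
v=11: a=11^2·(≡1), b=11^1·(≡9) mod 11; (1|11)=+1, (9|11)=+1; (−1)^{2·1·5}·(+1)^1·(+1)^2 = +1.
v=2: v_2(a)=7, v_2(b)=-1; units ≡ 5, 1 (mod 8); ε·ε+αω+βω = 0·0+7·0+-1·1 ≡ 1  ⇒  (a,b)_2 = -1.
v=13: a=13^3·(≡5), b=13^1·(≡8) mod 13; (5|13)=-1, (8|13)=-1; (−1)^{3·1·6}·(-1)^1·(-1)^3 = +1.
v=23: a=23^2·(≡4), b=23^0·(≡1) mod 23; (4|23)=+1, (1|23)=+1; (−1)^{2·0·11}·(+1)^0·(+1)^2 = +1.
v=3: a=3^2·(≡2), b=3^-3·(≡2) mod 3; (2|3)=-1, (2|3)=-1; (−1)^{2·-3·1}·(-1)^-3·(-1)^2 = -1.
v=5: a=5^2·(≡4), b=5^5·(≡2) mod 5; (4|5)=+1, (2|5)=-1; (−1)^{2·5·2}·(+1)^5·(-1)^2 = +1.
Ram(26, 4290) = {2, 3}; no ℚ_2-point on the conic.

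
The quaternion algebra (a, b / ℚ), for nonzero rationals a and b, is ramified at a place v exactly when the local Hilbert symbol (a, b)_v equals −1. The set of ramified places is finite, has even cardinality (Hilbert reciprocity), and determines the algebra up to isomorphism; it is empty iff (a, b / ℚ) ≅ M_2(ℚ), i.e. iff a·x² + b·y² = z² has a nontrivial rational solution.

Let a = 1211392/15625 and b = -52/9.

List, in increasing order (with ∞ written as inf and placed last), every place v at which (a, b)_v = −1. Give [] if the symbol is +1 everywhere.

Mod squares: a ≡ 7, b ≡ -13. Check v ∈ {∞, 2, 3, 5, 7, 13}.
v=3: a=3^0·(≡1), b=3^-2·(≡2) mod 3; (1|3)=+1, (2|3)=-1; (−1)^{0·-2·1}·(+1)^-2·(-1)^0 = +1.
v=7: a=7^1·(≡2), b=7^0·(≡2) mod 7; (2|7)=+1, (2|7)=+1; (−1)^{1·0·3}·(+1)^0·(+1)^1 = +1.
v=13: a=13^2·(≡8), b=13^1·(≡1) mod 13; (8|13)=-1, (1|13)=+1; (−1)^{2·1·6}·(-1)^1·(+1)^2 = -1.
v=2: v_2(a)=10, v_2(b)=2; units ≡ 7, 3 (mod 8); ε·ε+αω+βω = 1·1+10·1+2·0 ≡ 1  ⇒  (a,b)_2 = -1.
v=∞: 7 > 0 and -13 < 0  ⇒  (a,b)_∞ = +1.
v=5: a=5^-6·(≡2), b=5^0·(≡2) mod 5; (2|5)=-1, (2|5)=-1; (−1)^{-6·0·2}·(-1)^0·(-1)^-6 = +1.
Ram(7, -13) = {2, 13}; no ℚ_2-point on the conic.

[2, 13]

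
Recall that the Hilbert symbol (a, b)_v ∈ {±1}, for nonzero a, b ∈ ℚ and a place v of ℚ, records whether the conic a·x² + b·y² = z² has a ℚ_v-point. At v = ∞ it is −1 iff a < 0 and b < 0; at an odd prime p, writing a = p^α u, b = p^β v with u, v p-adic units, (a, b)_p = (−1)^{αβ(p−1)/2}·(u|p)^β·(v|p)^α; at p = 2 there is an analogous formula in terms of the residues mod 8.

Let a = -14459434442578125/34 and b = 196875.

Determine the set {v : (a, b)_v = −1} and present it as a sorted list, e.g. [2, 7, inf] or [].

(a, b) ≡ (-442, 35) mod (ℚ^×)²; places V = {2, 3, 5, 7, 11, 13, 17, ∞}.
(a,b)_∞: sgn(-442)=−, sgn(35)=+, so +1.
(a,b)_2: α=-1, β=0; u≡3, v≡3 (mod 8); ε(u)ε(v)=1·1, αω(v)=-1·1, βω(u)=0·1; sum ≡ 0  ⇒  +1.
(a,b)_17: α=-1, u≡9; β=0, v≡15 (mod 17); (9|17)=+1, (15|17)=+1; sign (−1)^0·+1^0·+1^-1 = +1.
(a,b)_7: α=4, u≡6; β=1, v≡6 (mod 7); (6|7)=-1, (6|7)=-1; sign (−1)^0·-1^1·-1^4 = -1.
(a,b)_11: α=4, u≡3; β=0, v≡8 (mod 11); (3|11)=+1, (8|11)=-1; sign (−1)^0·+1^0·-1^4 = +1.
(a,b)_5: α=8, u≡3; β=5, v≡3 (mod 5); (3|5)=-1, (3|5)=-1; sign (−1)^0·-1^5·-1^8 = -1.
(a,b)_13: α=1, u≡11; β=0, v≡3 (mod 13); (11|13)=-1, (3|13)=+1; sign (−1)^0·-1^0·+1^1 = +1.
(a,b)_3: α=4, u≡2; β=2, v≡2 (mod 3); (2|3)=-1, (2|3)=-1; sign (−1)^0·-1^2·-1^4 = +1.
Ram(-442, 35) = {5, 7}; no ℚ_5-point on the conic.

[5, 7]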